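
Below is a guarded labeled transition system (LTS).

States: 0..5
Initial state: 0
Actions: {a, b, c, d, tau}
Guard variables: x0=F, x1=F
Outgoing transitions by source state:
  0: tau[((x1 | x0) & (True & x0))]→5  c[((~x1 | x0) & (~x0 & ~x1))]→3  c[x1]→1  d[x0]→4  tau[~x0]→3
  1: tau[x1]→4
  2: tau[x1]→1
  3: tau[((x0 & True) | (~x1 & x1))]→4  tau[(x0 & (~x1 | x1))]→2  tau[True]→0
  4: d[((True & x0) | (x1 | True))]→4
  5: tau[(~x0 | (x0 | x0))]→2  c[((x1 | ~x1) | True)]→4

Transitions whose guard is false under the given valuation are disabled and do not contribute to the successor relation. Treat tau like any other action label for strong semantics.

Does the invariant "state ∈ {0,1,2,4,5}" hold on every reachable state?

Answer: INVARIANT VIOLATED at state 3

Analysis:
Allowed set {0,1,2,4,5}
Reach set: {0,3}
  0: ✓
  3: ✗ unsafe
witness against invariant: c → 3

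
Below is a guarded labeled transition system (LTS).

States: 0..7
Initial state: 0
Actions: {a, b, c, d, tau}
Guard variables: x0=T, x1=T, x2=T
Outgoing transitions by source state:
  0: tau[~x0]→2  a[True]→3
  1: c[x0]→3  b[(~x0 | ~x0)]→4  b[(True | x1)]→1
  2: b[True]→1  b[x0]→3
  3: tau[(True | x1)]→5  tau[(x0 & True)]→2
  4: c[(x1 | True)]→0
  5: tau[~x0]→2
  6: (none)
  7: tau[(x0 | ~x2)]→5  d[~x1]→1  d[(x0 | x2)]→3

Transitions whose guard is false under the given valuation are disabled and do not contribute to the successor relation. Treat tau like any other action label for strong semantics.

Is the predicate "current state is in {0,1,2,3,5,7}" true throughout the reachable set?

Answer: INVARIANT HOLDS

Analysis:
Inv-set: {0,1,2,3,5,7}
Reachable = {0,1,2,3,5}
  0: ok
  1: ok
  2: ok
  3: ok
  5: ok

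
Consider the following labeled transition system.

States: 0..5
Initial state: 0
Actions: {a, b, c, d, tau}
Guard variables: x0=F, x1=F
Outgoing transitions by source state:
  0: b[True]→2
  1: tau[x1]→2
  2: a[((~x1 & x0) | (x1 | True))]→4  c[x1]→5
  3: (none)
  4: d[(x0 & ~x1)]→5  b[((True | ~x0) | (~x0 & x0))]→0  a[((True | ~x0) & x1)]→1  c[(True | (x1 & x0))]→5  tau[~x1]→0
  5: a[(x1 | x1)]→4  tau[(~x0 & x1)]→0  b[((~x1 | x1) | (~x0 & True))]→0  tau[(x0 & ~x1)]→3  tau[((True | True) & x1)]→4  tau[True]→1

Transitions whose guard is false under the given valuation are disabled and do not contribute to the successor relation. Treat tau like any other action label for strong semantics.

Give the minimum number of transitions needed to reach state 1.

Answer: 4

Analysis:
Layered search for 1:
  L0 = {0}
  L1 = {2}
  L2 = {4}
  L3 = {5}
  L4 = {1}
1 enters at depth 4; path b·a·c·tau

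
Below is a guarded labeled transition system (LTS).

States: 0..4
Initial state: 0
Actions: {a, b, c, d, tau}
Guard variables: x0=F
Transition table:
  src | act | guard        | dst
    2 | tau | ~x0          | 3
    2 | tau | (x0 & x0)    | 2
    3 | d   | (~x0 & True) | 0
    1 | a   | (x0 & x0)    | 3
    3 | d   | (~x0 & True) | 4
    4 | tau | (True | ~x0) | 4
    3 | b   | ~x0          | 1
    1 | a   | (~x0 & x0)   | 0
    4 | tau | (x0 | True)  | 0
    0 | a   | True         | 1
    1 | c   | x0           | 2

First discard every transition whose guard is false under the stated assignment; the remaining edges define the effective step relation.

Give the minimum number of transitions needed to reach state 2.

Answer: UNREACHABLE

Analysis:
BFS to 2:
  Layer 0: {0}
  Layer 1: {1}
2 never appears.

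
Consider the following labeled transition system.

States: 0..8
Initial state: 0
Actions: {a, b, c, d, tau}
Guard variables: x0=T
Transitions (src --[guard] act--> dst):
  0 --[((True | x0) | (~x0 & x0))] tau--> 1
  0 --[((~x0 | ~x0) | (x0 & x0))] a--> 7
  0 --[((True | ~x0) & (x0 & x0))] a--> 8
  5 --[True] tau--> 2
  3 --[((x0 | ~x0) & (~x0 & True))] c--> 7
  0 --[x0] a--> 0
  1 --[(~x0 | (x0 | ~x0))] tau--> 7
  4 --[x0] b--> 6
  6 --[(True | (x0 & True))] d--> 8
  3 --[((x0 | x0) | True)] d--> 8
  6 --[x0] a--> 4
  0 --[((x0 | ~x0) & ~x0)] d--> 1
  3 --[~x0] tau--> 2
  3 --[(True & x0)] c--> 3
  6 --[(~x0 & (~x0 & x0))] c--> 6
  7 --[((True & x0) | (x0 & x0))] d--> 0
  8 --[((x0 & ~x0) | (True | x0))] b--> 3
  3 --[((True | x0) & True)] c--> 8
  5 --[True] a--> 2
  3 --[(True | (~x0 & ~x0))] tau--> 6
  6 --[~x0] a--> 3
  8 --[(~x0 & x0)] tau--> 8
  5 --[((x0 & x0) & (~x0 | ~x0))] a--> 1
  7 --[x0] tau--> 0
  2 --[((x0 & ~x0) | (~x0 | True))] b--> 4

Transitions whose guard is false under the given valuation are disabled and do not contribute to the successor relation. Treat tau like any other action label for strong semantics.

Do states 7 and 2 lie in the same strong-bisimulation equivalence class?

Answer: NOT BISIMILAR

Trace:
Refine partition for ~:
  π0 = {{0,1,2,3,4,5,6,7,8}}
  π1 = {{0,5},{1},{2,4,8},{3},{6},{7}}
  π2 = {{0},{1},{2},{3},{4},{5},{6},{7},{8}}
9 equivalence class(es) (converged in 3)
[7]={7}  [2]={2}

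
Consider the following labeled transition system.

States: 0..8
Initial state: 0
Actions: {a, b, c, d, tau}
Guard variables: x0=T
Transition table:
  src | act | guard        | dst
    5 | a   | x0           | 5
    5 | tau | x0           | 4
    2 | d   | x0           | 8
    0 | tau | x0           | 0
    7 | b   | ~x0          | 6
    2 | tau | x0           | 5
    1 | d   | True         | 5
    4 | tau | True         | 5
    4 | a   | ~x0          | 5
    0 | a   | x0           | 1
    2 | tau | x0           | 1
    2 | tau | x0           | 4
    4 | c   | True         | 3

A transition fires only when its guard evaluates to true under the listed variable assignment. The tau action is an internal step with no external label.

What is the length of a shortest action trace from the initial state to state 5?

BFS to 5:
  depth 0: {0}
  depth 1: {1}
  depth 2: {5}
5 enters at depth 2; path a·d

Answer: 2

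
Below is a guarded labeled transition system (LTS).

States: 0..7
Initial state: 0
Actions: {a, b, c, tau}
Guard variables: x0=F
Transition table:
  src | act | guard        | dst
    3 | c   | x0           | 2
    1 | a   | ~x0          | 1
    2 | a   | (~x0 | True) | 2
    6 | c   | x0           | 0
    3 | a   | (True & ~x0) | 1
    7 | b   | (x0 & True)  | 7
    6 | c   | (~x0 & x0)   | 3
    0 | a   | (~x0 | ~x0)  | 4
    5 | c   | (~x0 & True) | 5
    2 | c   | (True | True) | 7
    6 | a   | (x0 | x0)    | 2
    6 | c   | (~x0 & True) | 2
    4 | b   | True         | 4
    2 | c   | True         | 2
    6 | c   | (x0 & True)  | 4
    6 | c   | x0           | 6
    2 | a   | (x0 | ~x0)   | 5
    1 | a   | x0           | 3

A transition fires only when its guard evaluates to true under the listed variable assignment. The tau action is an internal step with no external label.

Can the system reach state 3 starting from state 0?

Answer: UNREACHABLE

Analysis:
After dropping false guards: 10 live edges.
L0 = {0}
L1 = {4}  cumulative {0,4}
Reachable = {0,4}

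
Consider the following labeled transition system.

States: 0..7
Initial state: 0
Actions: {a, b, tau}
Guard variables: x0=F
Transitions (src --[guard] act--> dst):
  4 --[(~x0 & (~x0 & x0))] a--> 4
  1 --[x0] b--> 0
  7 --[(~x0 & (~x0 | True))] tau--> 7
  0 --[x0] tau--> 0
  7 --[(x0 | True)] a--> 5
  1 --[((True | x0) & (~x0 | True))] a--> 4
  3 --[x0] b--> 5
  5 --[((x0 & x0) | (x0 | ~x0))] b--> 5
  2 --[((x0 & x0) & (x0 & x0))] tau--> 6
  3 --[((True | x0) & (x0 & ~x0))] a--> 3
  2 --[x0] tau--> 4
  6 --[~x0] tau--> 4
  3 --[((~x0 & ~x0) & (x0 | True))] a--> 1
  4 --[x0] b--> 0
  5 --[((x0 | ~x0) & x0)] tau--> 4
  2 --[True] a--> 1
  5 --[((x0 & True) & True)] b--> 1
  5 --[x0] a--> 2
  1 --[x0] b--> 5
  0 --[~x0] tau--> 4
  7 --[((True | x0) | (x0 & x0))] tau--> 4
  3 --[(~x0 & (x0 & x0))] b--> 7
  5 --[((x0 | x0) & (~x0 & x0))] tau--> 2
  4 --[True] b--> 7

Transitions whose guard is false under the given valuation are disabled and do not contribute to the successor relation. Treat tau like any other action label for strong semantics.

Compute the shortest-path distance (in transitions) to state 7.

Breadth-first toward 7:
  depth 0: {0}
  depth 1: {4}
  depth 2: {7}
first hit 7 at d=2 via tau·b

Answer: 2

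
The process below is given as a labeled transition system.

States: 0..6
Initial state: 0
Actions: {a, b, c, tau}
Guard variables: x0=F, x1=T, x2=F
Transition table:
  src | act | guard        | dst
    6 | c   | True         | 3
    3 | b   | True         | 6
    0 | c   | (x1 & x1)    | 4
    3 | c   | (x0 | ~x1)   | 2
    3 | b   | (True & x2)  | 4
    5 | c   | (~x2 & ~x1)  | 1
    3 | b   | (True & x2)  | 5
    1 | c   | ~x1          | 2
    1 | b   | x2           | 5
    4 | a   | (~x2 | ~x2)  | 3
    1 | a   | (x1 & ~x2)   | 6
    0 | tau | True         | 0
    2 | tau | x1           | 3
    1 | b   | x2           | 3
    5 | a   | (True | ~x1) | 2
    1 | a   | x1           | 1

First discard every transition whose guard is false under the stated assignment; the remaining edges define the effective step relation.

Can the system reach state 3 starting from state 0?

Answer: REACHABLE

Analysis:
Guard filter leaves 9 enabled edge(s).
depth 0: {0}
depth 1: {4}  total {0,4}
depth 2: {3}  total {0,3,4}
depth 3: {6}  total {0,3,4,6}
Reachable = {0,3,4,6}
Path to 3: c·a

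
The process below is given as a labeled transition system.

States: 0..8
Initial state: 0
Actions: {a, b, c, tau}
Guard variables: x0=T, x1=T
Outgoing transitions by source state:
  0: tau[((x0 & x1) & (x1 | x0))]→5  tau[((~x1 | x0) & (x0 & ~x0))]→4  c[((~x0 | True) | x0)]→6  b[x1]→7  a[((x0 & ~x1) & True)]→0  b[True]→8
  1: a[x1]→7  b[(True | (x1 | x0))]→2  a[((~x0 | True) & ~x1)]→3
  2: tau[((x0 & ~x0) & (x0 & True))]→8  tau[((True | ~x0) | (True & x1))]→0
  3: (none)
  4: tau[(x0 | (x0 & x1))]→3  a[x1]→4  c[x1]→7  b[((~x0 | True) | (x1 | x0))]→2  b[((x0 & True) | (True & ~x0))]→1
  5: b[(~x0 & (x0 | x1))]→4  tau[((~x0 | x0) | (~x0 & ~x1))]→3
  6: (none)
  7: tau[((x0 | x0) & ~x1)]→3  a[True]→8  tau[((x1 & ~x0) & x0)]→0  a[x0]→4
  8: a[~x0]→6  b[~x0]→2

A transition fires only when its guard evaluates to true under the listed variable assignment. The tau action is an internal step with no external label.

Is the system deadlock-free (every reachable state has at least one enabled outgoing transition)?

Answer: DEADLOCK at state 3

Analysis:
Reach set: {0,1,2,3,4,5,6,7,8}
  0: b→7  b→8  c→6  tau→5  [deg 4]
  1: a→7  b→2  [deg 2]
  2: tau→0  [deg 1]
  3: ∅  [deadlock]
  4: a→4  b→1  b→2  c→7  tau→3  [deg 5]
  5: tau→3  [deg 1]
  6: ∅  [deadlock]
  7: a→4  a→8  [deg 2]
  8: ∅  [deadlock]
trace reaching 3: tau·tau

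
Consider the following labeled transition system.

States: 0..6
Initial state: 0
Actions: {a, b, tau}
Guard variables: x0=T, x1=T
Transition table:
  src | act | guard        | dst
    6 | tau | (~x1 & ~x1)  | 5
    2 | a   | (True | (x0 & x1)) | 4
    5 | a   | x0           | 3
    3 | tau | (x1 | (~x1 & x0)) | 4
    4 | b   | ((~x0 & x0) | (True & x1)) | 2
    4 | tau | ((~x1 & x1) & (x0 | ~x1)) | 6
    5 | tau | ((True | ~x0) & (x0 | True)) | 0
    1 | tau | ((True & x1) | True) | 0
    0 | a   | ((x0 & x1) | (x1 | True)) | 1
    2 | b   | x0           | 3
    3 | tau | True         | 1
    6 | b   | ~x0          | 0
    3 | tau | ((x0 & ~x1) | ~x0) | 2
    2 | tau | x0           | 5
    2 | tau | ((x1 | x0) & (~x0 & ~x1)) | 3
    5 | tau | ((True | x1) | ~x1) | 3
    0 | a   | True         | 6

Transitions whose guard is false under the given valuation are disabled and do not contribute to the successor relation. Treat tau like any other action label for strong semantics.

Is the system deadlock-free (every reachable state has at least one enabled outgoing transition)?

Reach set: {0,1,6}
  0: a→1  a→6  [2 out]
  1: tau→0  [1 out]
  6: ∅  [deadlock]
witness 6: a

Answer: DEADLOCK at state 6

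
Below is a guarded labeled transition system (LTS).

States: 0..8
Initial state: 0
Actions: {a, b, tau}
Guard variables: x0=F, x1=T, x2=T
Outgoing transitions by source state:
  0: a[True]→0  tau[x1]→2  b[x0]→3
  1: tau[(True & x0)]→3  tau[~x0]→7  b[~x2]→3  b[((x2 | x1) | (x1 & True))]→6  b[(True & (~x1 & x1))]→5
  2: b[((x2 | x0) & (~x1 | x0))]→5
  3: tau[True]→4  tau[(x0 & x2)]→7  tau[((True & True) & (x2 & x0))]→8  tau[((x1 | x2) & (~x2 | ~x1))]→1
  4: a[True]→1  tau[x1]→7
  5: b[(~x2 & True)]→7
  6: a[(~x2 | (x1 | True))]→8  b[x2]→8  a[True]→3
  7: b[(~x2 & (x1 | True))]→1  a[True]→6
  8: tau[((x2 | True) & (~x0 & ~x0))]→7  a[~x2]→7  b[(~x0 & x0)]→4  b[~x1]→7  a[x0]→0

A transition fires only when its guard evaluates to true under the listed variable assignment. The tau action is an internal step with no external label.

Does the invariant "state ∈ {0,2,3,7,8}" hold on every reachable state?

Allowed set {0,2,3,7,8}
Reach set: {0,2}
  0: ✓
  2: ✓

Answer: INVARIANT HOLDS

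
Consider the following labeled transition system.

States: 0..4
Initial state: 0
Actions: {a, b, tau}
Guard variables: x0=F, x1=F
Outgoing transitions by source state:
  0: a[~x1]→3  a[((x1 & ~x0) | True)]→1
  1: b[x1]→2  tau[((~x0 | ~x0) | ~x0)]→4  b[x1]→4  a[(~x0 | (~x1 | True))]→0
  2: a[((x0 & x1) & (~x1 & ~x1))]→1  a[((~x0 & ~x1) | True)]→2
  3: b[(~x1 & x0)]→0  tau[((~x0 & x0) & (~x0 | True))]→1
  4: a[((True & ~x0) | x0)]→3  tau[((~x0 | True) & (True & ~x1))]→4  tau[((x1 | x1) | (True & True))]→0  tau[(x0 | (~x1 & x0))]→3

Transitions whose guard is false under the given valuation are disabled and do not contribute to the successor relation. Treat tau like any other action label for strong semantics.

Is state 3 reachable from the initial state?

Guard filter leaves 8 enabled edge(s).
Layer 0: {0}
Layer 1: {1,3}  now seen {0,1,3}
Layer 2: {4}  now seen {0,1,3,4}
R = {0,1,3,4}
Path to 3: a

Answer: REACHABLE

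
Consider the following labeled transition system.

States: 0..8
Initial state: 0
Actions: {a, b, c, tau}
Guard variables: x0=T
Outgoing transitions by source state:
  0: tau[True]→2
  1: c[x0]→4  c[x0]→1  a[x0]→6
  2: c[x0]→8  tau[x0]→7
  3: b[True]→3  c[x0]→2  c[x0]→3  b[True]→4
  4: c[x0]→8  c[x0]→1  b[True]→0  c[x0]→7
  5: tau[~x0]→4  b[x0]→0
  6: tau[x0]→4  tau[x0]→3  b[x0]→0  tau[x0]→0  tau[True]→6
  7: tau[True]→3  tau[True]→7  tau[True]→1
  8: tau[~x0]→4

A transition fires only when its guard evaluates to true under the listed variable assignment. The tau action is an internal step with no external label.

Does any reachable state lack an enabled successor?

Reachable = {0,1,2,3,4,6,7,8}
  0: tau→2  [deg 1]
  1: a→6  c→1  c→4  [deg 3]
  2: c→8  tau→7  [deg 2]
  3: b→3  b→4  c→2  c→3  [deg 4]
  4: b→0  c→1  c→7  c→8  [deg 4]
  6: b→0  tau→0  tau→3  tau→4  tau→6  [deg 5]
  7: tau→1  tau→3  tau→7  [deg 3]
  8: ∅  [no exit]
witness 8: tau·c

Answer: DEADLOCK at state 8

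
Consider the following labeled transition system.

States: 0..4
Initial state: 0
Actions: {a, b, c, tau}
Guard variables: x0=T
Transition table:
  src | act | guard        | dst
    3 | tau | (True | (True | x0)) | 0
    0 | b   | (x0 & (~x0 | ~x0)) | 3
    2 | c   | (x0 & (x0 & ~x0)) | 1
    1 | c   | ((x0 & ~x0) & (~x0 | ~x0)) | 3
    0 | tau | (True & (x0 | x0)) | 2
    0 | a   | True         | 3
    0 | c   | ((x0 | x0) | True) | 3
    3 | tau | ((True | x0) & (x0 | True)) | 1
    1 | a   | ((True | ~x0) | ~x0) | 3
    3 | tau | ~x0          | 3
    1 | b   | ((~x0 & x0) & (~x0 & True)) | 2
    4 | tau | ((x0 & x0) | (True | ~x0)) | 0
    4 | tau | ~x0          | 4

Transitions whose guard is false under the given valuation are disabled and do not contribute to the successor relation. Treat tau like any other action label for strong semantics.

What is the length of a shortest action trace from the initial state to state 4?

Breadth-first toward 4:
  Layer 0: {0}
  Layer 1: {2,3}
  Layer 2: {1}
4 never appears.

Answer: UNREACHABLE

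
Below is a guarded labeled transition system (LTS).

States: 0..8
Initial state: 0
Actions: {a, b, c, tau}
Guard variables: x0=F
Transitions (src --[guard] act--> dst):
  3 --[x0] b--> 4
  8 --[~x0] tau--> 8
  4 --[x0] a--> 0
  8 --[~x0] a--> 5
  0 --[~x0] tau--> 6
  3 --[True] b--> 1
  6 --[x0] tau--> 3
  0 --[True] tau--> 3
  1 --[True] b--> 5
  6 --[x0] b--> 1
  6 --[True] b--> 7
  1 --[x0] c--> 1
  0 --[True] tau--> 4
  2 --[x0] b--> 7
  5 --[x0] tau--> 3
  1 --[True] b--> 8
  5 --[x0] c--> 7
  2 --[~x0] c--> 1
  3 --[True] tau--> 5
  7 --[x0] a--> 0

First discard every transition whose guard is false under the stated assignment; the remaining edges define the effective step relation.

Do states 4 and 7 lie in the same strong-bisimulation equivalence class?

Answer: BISIMILAR

Working:
Refine partition for ~:
  P[0] = {{0,1,2,3,4,5,6,7,8}}
  P[1] = {{0},{1,6},{2},{3},{4,5,7},{8}}
  P[2] = {{0},{1},{2},{3},{4,5,7},{6},{8}}
7 equivalence class(es) (converged in 3)
4∈{4,5,7}, 7∈{4,5,7}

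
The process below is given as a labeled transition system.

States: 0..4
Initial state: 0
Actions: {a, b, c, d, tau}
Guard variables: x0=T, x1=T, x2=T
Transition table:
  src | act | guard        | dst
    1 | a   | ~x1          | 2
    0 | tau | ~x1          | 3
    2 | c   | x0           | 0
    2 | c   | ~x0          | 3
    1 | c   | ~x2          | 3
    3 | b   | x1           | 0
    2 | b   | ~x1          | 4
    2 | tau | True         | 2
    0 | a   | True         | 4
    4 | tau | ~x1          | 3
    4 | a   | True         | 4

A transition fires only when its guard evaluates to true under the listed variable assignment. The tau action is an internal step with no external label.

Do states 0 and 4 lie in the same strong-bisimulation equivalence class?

Answer: BISIMILAR

Working:
Bisimulation quotient by refinement:
  round 0: {{0,1,2,3,4}}
  round 1: {{0,4},{1},{2},{3}}
4 equivalence class(es) (converged in 2)
class of 0: {0,4}; class of 4: {0,4}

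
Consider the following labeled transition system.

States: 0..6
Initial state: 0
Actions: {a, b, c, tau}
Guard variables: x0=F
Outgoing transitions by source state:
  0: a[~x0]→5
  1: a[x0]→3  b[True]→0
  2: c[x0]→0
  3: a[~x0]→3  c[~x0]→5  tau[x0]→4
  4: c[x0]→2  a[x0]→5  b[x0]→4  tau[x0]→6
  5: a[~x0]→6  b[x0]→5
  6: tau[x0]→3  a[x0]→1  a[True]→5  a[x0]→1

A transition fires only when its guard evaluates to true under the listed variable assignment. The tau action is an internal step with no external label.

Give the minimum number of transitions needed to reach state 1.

Answer: UNREACHABLE

Analysis:
Layered search for 1:
  Layer 0: {0}
  Layer 1: {5}
  Layer 2: {6}
1 never appears.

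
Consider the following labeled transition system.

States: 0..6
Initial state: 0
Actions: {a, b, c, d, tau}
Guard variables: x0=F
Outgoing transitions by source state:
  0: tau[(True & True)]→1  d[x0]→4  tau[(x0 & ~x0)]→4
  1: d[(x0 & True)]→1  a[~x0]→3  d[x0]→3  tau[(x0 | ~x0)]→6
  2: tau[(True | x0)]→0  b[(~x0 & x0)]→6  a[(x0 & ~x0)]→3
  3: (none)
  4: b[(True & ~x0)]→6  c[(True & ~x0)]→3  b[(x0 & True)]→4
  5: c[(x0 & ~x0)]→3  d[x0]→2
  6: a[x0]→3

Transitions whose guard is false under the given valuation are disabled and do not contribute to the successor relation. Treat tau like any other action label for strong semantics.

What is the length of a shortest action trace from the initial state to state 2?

Layered search for 2:
  L0 = {0}
  L1 = {1}
  L2 = {3,6}
2 never appears.

Answer: UNREACHABLE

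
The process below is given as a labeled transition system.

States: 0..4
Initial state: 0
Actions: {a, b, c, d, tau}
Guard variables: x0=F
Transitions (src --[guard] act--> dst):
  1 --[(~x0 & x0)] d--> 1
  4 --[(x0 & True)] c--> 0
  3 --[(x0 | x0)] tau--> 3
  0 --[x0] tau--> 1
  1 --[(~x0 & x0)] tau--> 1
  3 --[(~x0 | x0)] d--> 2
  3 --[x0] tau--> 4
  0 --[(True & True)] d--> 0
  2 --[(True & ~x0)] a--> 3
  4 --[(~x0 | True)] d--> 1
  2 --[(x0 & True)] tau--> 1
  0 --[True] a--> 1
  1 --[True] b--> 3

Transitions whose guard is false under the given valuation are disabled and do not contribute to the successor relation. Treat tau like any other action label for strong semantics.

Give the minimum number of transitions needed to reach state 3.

Answer: 2

Trace:
BFS to 3:
  Layer 0: {0}
  Layer 1: {1}
  Layer 2: {3}
depth(3)=2, e.g. a·b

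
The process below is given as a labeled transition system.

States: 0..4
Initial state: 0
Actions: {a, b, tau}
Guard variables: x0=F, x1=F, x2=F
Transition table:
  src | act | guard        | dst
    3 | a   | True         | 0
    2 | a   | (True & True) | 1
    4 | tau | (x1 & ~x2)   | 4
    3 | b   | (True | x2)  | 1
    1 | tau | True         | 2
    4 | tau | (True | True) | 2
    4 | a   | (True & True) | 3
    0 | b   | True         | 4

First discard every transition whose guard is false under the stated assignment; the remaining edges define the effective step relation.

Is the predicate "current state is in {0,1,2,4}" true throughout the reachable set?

Answer: INVARIANT VIOLATED at state 3

Trace:
Inv-set: {0,1,2,4}
Reachable = {0,1,2,3,4}
  0: ok
  1: ok
  2: ok
  3: ✗ unsafe
  4: ok
witness against invariant: b·a → 3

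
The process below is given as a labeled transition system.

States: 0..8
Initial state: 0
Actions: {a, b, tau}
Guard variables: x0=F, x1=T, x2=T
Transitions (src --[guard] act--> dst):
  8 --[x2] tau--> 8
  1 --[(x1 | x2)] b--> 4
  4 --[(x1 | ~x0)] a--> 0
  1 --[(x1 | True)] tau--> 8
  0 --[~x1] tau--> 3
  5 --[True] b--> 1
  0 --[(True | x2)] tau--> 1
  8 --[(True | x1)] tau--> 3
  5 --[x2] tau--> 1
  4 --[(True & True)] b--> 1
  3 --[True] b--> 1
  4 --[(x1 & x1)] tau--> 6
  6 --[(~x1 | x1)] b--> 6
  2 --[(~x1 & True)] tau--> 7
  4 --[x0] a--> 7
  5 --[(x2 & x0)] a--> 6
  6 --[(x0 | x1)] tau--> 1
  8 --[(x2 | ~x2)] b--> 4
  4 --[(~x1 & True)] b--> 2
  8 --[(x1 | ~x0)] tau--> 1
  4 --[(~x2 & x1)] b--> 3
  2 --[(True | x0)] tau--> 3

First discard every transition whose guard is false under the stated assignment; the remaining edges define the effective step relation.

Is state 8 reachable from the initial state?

Guard filter leaves 16 enabled edge(s).
Layer 0: {0}
Layer 1: {1}  total {0,1}
Layer 2: {4,8}  total {0,1,4,8}
Layer 3: {3,6}  total {0,1,3,4,6,8}
R = {0,1,3,4,6,8}
trace reaching 8: tau·tau

Answer: REACHABLE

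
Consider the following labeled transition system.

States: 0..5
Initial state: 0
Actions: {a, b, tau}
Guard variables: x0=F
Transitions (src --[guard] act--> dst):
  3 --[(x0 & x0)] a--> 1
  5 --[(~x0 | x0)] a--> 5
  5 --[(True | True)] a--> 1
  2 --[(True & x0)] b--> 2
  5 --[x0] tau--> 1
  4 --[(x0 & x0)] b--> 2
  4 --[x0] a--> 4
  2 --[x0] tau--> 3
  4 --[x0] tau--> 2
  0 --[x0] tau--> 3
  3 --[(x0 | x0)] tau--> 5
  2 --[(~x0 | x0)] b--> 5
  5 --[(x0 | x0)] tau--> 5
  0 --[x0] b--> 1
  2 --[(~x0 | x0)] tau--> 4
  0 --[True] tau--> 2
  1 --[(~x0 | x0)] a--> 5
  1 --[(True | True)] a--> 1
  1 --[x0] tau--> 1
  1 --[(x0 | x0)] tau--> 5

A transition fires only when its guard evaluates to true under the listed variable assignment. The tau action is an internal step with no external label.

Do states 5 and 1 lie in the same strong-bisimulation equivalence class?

Answer: BISIMILAR

Analysis:
Refine partition for ~:
  π0 = {{0,1,2,3,4,5}}
  π1 = {{0},{1,5},{2},{3,4}}
4 equivalence class(es) (converged in 2)
class of 5: {1,5}; class of 1: {1,5}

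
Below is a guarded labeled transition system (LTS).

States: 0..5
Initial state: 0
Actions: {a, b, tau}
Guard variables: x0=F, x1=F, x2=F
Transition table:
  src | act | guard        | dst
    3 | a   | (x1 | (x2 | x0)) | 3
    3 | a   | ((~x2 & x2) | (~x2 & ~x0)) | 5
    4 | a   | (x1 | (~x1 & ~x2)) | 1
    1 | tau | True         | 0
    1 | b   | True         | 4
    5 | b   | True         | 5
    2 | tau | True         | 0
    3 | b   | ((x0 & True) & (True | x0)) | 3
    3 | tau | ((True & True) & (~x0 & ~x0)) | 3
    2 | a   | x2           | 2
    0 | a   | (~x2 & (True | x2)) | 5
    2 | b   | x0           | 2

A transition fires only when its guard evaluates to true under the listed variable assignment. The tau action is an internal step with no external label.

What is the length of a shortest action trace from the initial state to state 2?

Answer: UNREACHABLE

Analysis:
Breadth-first toward 2:
  Layer 0: {0}
  Layer 1: {5}
2 never appears.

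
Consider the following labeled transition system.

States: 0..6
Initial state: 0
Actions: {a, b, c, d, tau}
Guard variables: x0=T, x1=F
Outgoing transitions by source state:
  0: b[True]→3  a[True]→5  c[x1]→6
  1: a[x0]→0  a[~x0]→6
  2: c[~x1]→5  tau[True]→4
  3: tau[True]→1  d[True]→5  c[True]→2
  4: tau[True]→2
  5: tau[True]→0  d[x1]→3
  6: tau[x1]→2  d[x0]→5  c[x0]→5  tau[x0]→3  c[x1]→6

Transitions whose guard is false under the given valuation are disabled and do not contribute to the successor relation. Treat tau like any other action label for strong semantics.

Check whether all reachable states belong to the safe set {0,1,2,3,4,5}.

Answer: INVARIANT HOLDS

Trace:
Safe = {0,1,2,3,4,5}
R = {0,1,2,3,4,5}
  0: ✓
  1: ✓
  2: ✓
  3: ✓
  4: ✓
  5: ✓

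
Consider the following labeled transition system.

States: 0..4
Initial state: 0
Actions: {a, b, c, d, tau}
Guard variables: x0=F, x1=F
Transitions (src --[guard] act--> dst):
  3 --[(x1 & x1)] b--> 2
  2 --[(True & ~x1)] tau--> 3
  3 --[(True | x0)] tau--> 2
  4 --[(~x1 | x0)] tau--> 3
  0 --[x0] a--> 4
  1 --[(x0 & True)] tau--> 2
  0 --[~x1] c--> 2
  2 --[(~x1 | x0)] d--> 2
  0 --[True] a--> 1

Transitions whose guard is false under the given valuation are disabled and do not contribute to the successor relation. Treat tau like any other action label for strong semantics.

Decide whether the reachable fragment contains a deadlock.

R = {0,1,2,3}
  0: a→1  c→2  [2 exit(s)]
  1: ∅  [no exit]
  2: d→2  tau→3  [2 exit(s)]
  3: tau→2  [1 exit(s)]
Path to 1: a

Answer: DEADLOCK at state 1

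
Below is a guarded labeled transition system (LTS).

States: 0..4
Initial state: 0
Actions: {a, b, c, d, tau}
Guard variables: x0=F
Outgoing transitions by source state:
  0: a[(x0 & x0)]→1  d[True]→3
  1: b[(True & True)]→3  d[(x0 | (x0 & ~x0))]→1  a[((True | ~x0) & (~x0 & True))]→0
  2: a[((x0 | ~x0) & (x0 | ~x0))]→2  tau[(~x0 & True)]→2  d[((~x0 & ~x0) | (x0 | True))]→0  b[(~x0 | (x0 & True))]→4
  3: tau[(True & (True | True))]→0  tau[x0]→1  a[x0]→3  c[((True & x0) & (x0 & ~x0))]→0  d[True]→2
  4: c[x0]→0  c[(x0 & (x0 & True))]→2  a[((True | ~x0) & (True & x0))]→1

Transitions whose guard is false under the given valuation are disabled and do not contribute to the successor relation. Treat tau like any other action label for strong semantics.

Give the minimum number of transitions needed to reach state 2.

BFS to 2:
  depth 0: {0}
  depth 1: {3}
  depth 2: {2}
first hit 2 at d=2 via d·d

Answer: 2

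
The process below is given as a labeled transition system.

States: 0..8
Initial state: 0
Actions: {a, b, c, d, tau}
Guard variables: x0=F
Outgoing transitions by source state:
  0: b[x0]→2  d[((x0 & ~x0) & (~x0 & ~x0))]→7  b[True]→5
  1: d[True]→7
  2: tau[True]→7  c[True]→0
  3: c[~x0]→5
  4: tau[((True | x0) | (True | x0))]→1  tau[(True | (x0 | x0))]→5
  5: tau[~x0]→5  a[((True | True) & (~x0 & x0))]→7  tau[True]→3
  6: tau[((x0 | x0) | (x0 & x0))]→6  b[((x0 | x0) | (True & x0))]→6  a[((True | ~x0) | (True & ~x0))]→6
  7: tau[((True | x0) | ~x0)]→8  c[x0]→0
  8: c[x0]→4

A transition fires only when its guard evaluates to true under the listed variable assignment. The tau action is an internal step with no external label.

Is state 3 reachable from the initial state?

Answer: REACHABLE

Trace:
After dropping false guards: 11 live edges.
Layer 0: {0}
Layer 1: {5}  cumulative {0,5}
Layer 2: {3}  cumulative {0,3,5}
Reach set: {0,3,5}
trace reaching 3: b·tau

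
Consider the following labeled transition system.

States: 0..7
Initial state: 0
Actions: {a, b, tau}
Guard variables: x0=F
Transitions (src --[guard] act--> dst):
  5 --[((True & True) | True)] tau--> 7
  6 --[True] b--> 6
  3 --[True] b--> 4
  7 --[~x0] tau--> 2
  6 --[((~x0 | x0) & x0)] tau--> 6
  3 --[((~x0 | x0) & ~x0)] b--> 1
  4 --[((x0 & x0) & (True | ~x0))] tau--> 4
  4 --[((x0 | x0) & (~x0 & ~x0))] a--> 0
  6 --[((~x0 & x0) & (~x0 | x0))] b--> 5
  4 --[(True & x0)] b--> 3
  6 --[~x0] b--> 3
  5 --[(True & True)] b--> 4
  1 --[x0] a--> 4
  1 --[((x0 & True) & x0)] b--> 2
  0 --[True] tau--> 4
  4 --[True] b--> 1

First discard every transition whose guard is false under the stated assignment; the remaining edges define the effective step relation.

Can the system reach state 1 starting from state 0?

Answer: REACHABLE

Trace:
Guard filter leaves 9 enabled edge(s).
L0 = {0}
L1 = {4}  now seen {0,4}
L2 = {1}  now seen {0,1,4}
Reach set: {0,1,4}
Path to 1: tau·b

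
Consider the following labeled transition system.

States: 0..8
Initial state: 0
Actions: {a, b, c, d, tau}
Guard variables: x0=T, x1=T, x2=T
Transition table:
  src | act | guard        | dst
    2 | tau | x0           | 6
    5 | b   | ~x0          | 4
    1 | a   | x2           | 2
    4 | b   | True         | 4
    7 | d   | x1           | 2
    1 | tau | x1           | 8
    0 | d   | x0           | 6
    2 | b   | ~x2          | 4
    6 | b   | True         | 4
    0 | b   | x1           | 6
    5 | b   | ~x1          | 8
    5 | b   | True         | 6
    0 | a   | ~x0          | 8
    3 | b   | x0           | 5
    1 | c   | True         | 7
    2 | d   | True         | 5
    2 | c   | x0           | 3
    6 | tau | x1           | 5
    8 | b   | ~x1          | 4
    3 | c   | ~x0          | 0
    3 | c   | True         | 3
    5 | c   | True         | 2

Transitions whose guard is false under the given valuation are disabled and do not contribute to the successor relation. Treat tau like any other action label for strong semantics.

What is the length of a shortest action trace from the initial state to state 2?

BFS to 2:
  depth 0: {0}
  depth 1: {6}
  depth 2: {4,5}
  depth 3: {2}
depth(2)=3, e.g. b·tau·c

Answer: 3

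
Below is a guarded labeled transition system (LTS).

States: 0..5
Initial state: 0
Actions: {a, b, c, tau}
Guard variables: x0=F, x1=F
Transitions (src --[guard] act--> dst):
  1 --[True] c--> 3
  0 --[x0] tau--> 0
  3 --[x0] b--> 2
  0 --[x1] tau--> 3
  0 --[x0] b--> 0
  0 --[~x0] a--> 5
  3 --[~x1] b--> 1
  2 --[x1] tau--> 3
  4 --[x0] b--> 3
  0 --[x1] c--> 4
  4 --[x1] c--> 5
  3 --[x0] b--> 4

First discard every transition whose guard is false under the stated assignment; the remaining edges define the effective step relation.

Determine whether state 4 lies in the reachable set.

After dropping false guards: 3 live edges.
L0 = {0}
L1 = {5}  cumulative {0,5}
Reach set: {0,5}

Answer: UNREACHABLE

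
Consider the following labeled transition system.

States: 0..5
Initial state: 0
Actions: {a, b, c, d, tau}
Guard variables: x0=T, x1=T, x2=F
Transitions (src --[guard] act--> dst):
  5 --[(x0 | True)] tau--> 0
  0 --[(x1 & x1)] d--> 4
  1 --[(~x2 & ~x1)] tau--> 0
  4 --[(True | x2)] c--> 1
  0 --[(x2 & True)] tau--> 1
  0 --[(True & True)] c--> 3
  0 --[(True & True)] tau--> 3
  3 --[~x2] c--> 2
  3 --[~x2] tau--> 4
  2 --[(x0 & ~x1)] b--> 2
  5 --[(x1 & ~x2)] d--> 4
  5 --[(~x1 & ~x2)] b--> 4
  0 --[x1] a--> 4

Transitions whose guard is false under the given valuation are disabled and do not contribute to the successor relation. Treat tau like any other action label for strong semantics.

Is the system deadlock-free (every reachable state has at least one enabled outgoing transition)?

R = {0,1,2,3,4}
  0: a→4  c→3  d→4  tau→3  [4 exit(s)]
  1: ∅  [no exit]
  2: ∅  [no exit]
  3: c→2  tau→4  [2 exit(s)]
  4: c→1  [1 exit(s)]
trace reaching 1: d·c

Answer: DEADLOCK at state 1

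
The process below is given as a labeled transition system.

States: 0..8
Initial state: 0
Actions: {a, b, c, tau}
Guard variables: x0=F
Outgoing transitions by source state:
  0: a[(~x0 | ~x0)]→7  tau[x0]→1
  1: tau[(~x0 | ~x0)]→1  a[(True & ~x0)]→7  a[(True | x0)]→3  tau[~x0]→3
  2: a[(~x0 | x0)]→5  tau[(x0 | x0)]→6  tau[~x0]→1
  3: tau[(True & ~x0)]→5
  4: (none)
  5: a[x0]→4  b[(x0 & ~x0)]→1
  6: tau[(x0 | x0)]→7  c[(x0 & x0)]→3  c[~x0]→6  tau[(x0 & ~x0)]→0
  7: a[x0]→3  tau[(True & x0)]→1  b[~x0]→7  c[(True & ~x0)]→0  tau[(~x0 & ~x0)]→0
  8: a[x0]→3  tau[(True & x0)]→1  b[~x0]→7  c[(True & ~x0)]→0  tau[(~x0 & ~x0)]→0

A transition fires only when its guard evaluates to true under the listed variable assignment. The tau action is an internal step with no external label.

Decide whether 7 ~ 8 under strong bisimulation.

Bisimulation quotient by refinement:
  round 0: {{0,1,2,3,4,5,6,7,8}}
  round 1: {{0},{1,2},{3},{4,5},{6},{7,8}}
  round 2: {{0},{1},{2},{3},{4,5},{6},{7,8}}
7 equivalence class(es) (converged in 3)
class of 7: {7,8}; class of 8: {7,8}

Answer: BISIMILAR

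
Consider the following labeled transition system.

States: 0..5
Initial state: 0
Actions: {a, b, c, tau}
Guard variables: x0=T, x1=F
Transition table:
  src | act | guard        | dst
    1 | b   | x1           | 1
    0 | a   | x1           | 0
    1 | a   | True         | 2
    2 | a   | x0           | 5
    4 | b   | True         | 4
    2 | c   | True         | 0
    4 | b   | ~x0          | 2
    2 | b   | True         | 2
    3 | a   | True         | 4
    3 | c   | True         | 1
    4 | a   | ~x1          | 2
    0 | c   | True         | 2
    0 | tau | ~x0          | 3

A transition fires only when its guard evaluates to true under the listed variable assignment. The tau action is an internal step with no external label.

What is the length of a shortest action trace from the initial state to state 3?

Breadth-first toward 3:
  L0 = {0}
  L1 = {2}
  L2 = {5}
3 never appears.

Answer: UNREACHABLE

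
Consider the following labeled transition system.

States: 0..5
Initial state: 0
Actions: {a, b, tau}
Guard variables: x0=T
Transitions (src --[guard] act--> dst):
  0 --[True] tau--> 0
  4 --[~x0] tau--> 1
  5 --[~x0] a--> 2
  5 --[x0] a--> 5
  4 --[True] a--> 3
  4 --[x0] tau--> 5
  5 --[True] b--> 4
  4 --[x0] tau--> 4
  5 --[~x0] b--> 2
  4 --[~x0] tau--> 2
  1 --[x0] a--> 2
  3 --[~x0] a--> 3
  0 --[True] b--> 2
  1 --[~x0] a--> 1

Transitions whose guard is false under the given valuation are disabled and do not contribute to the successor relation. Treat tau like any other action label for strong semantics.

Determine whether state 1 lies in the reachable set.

Answer: UNREACHABLE

Working:
Guard filter leaves 8 enabled edge(s).
L0 = {0}
L1 = {2}  now seen {0,2}
Reachable = {0,2}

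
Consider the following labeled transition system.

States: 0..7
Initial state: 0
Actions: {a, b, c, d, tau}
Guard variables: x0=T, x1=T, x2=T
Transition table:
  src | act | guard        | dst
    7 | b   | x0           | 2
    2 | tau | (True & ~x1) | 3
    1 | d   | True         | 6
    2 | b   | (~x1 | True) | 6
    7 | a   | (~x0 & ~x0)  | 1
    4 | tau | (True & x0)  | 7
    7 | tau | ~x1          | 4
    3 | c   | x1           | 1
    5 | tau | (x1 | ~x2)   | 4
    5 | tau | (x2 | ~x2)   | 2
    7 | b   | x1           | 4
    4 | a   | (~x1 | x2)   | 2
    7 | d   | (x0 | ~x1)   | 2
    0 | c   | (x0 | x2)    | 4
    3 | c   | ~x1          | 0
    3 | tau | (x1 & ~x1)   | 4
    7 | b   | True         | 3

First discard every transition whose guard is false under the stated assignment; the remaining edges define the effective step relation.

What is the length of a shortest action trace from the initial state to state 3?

Answer: 3

Trace:
Breadth-first toward 3:
  depth 0: {0}
  depth 1: {4}
  depth 2: {2,7}
  depth 3: {3,6}
3 enters at depth 3; path c·tau·b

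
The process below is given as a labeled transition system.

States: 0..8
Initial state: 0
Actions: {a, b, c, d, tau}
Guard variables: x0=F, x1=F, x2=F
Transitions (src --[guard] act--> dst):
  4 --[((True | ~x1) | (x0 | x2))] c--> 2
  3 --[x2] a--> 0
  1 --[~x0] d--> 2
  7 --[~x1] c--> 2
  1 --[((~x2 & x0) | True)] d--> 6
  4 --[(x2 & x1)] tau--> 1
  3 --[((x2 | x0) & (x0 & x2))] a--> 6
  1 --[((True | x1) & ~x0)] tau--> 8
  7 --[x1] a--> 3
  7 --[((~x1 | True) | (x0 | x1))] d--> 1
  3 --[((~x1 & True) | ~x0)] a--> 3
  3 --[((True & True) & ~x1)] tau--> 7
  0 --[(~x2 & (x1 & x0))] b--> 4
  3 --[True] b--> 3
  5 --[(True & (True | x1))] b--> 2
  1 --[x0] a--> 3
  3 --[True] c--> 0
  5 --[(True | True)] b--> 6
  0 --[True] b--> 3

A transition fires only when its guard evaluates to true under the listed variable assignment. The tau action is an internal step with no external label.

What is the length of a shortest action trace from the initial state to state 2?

Answer: 3

Working:
BFS to 2:
  Layer 0: {0}
  Layer 1: {3}
  Layer 2: {7}
  Layer 3: {1,2}
depth(2)=3, e.g. b·tau·c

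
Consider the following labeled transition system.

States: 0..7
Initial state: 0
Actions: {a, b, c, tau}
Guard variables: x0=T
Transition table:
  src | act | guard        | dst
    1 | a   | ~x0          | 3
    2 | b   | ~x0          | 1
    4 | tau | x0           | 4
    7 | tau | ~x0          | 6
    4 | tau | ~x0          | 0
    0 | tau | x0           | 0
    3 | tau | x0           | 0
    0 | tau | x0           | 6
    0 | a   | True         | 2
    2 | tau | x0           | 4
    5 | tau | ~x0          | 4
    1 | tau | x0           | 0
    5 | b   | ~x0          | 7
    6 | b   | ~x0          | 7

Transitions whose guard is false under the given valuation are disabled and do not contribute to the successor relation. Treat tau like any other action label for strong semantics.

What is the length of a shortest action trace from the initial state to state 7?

Breadth-first toward 7:
  L0 = {0}
  L1 = {2,6}
  L2 = {4}
7 never appears.

Answer: UNREACHABLE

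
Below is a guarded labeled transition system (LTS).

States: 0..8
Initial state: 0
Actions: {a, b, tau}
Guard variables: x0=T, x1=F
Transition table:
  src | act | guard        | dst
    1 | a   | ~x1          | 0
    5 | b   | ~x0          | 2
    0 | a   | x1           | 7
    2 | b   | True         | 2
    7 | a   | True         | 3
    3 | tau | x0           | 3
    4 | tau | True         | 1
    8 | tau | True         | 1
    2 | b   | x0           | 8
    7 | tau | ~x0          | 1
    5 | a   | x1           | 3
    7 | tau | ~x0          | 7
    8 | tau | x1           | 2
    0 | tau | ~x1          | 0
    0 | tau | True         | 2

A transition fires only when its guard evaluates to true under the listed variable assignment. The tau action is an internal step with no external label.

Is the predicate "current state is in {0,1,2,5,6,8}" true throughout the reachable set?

Safe = {0,1,2,5,6,8}
Reachable = {0,1,2,8}
  0: ✓
  1: ✓
  2: ✓
  8: ✓

Answer: INVARIANT HOLDS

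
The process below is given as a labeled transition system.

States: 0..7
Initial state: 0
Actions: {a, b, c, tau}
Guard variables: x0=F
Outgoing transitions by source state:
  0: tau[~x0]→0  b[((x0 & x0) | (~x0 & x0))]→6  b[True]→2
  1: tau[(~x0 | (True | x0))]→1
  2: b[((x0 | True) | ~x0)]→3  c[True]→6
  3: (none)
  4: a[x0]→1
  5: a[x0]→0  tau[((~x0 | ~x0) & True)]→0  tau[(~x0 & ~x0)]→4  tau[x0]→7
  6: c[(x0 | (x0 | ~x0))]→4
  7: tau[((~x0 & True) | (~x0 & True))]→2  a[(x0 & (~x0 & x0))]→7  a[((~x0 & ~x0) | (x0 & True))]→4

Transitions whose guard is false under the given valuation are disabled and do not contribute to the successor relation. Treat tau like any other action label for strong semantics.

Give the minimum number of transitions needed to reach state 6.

BFS to 6:
  Layer 0: {0}
  Layer 1: {2}
  Layer 2: {3,6}
6 enters at depth 2; path b·c

Answer: 2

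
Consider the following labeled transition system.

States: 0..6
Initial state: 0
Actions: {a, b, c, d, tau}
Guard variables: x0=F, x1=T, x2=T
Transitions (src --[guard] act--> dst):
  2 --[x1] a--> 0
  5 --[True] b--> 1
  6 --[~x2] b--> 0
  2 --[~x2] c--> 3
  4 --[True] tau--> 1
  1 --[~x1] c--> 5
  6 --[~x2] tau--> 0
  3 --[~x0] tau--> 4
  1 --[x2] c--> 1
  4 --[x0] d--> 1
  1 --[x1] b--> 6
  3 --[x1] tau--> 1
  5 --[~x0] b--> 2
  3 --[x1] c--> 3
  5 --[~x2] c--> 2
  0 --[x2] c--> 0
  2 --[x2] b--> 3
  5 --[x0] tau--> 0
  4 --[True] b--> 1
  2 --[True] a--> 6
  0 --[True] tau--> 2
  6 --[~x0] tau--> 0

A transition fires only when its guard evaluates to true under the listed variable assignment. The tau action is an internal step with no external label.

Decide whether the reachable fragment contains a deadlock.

Answer: DEADLOCK-FREE

Analysis:
R = {0,1,2,3,4,6}
  0: c→0  tau→2  [2 out]
  1: b→6  c→1  [2 out]
  2: a→0  a→6  b→3  [3 out]
  3: c→3  tau→1  tau→4  [3 out]
  4: b→1  tau→1  [2 out]
  6: tau→0  [1 out]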